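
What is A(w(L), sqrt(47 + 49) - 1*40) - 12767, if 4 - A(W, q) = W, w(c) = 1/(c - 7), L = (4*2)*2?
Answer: -114868/9 ≈ -12763.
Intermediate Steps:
L = 16 (L = 8*2 = 16)
w(c) = 1/(-7 + c)
A(W, q) = 4 - W
A(w(L), sqrt(47 + 49) - 1*40) - 12767 = (4 - 1/(-7 + 16)) - 12767 = (4 - 1/9) - 12767 = 35/9 - 12767 = -114868/9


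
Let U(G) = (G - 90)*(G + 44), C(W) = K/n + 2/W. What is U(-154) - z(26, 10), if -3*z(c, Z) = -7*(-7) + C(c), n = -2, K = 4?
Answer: 349124/13 ≈ 26856.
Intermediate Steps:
C(W) = -2 + 2/W (C(W) = 4/(-2) + 2/W = 4*(-½) + 2/W = -2 + 2/W)
z(c, Z) = -47/3 - 2/(3*c) (z(c, Z) = -(-7*(-7) + (-2 + 2/c))/3 = -(49 + (-2 + 2/c))/3 = -(47 + 2/c)/3 = -47/3 - 2/(3*c))
U(G) = (-90 + G)*(44 + G)
U(-154) - z(26, 10) = (-3960 + (-154)² - 46*(-154)) - (-2 - 47*26)/(3*26) = (-3960 + 23716 + 7084) - (-2 - 1222)/(3*26) = 26840 - (-1224)/(3*26) = 26840 - 1*(-204/13) = 26840 + 204/13 = 349124/13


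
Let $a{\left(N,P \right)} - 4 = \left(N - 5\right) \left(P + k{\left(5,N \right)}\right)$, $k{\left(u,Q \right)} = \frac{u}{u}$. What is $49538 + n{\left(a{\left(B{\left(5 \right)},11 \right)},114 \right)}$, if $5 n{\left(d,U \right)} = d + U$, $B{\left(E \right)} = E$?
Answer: $\frac{247808}{5} \approx 49562.0$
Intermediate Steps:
$k{\left(u,Q \right)} = 1$
$a{\left(N,P \right)} = 4 + \left(1 + P\right) \left(-5 + N\right)$ ($a{\left(N,P \right)} = 4 + \left(N - 5\right) \left(P + 1\right) = 4 + \left(-5 + N\right) \left(1 + P\right) = 4 + \left(1 + P\right) \left(-5 + N\right)$)
$n{\left(d,U \right)} = \frac{U}{5} + \frac{d}{5}$ ($n{\left(d,U \right)} = \frac{d + U}{5} = \frac{U + d}{5} = \frac{U}{5} + \frac{d}{5}$)
$49538 + n{\left(a{\left(B{\left(5 \right)},11 \right)},114 \right)} = 49538 + \left(\frac{1}{5} \cdot 114 + \frac{-1 + 5 - 55 + 5 \cdot 11}{5}\right) = 49538 + \left(\frac{114}{5} + \frac{-1 + 5 - 55 + 55}{5}\right) = 49538 + \left(\frac{114}{5} + \frac{1}{5} \cdot 4\right) = 49538 + \left(\frac{114}{5} + \frac{4}{5}\right) = 49538 + \frac{118}{5} = \frac{247808}{5}$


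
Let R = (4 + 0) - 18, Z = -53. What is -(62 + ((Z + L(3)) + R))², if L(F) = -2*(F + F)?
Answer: -289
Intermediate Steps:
L(F) = -4*F
R = -14 (R = 4 - 18 = -14)
-(62 + ((Z + L(3)) + R))² = -(62 + ((-53 - 4*3) - 14))² = -(62 + ((-53 - 12) - 14))² = -(62 + (-65 - 14))² = -(62 - 79)² = -1*(-17)² = -1*289 = -289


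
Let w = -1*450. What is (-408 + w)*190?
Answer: -163020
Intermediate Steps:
w = -450
(-408 + w)*190 = (-408 - 450)*190 = -858*190 = -163020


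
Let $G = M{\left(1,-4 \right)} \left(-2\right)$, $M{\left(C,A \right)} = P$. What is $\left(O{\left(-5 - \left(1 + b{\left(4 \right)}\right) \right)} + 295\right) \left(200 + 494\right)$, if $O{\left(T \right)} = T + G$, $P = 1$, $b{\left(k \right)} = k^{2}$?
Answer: $188074$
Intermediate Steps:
$M{\left(C,A \right)} = 1$
$G = -2$ ($G = 1 \left(-2\right) = -2$)
$O{\left(T \right)} = -2 + T$ ($O{\left(T \right)} = T - 2 = -2 + T$)
$\left(O{\left(-5 - \left(1 + b{\left(4 \right)}\right) \right)} + 295\right) \left(200 + 494\right) = \left(\left(-2 + \left(-5 + \left(0 - \left(1 + 4^{2}\right)\right)\right)\right) + 295\right) \left(200 + 494\right) = \left(\left(-2 + \left(-5 + \left(0 - \left(1 + 16\right)\right)\right)\right) + 295\right) 694 = \left(\left(-2 + \left(-5 + \left(0 - 17\right)\right)\right) + 295\right) 694 = \left(\left(-2 - 22\right) + 295\right) 694 = \left(-24 + 295\right) 694 = 271 \cdot 694 = 188074$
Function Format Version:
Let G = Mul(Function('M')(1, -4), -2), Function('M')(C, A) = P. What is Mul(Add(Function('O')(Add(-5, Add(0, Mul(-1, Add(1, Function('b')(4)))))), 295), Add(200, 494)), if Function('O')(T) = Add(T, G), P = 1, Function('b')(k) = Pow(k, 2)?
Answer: 188074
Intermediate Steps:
Function('M')(C, A) = 1
G = -2 (G = Mul(1, -2) = -2)
Function('O')(T) = Add(-2, T) (Function('O')(T) = Add(T, -2) = Add(-2, T))
Mul(Add(Function('O')(Add(-5, Add(0, Mul(-1, Add(1, Function('b')(4)))))), 295), Add(200, 494)) = Mul(Add(Add(-2, Add(-5, Add(0, Mul(-1, Add(1, Pow(4, 2)))))), 295), Add(200, 494)) = Mul(Add(Add(-2, Add(-5, Add(0, Mul(-1, Add(1, 16))))), 295), 694) = Mul(Add(Add(-2, Add(-5, Add(0, Mul(-1, 17)))), 295), 694) = Mul(Add(Add(-2, Add(-5, Add(0, -17))), 295), 694) = Mul(Add(Add(-2, Add(-5, -17)), 295), 694) = Mul(Add(Add(-2, -22), 295), 694) = Mul(Add(-24, 295), 694) = Mul(271, 694) = 188074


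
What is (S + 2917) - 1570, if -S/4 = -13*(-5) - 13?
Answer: 1139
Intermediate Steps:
S = -208 (S = -4*(-13*(-5) - 13) = -4*(65 - 13) = -4*52 = -208)
(S + 2917) - 1570 = (-208 + 2917) - 1570 = 2709 - 1570 = 1139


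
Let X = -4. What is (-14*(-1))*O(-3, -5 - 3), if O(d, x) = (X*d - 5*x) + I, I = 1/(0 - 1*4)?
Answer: 1449/2 ≈ 724.50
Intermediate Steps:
I = -1/4 (I = 1/(0 - 4) = 1/(-4) = -1/4 ≈ -0.25000)
O(d, x) = -1/4 - 5*x - 4*d (O(d, x) = (-4*d - 5*x) - 1/4 = (-5*x - 4*d) - 1/4 = -1/4 - 5*x - 4*d)
(-14*(-1))*O(-3, -5 - 3) = (-14*(-1))*(-1/4 - 5*(-5 - 3) - 4*(-3)) = 14*(-1/4 - 5*(-8) + 12) = 14*(-1/4 + 40 + 12) = 14*(207/4) = 1449/2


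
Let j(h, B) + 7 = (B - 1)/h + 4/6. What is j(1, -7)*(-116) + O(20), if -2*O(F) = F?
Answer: 4958/3 ≈ 1652.7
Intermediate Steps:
O(F) = -F/2
j(h, B) = -19/3 + (-1 + B)/h (j(h, B) = -7 + ((B - 1)/h + 4/6) = -7 + ((-1 + B)/h + 4*(⅙)) = -7 + ((-1 + B)/h + ⅔) = -7 + (⅔ + (-1 + B)/h) = -19/3 + (-1 + B)/h)
j(1, -7)*(-116) + O(20) = ((-1 - 7 - 19/3*1)/1)*(-116) - ½*20 = (1*(-1 - 7 - 19/3))*(-116) - 10 = (1*(-43/3))*(-116) - 10 = -43/3*(-116) - 10 = 4988/3 - 10 = 4958/3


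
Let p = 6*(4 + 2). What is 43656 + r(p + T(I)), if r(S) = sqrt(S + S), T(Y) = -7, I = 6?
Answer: 43656 + sqrt(58) ≈ 43664.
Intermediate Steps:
p = 36 (p = 6*6 = 36)
r(S) = sqrt(2)*sqrt(S) (r(S) = sqrt(2*S) = sqrt(2)*sqrt(S))
43656 + r(p + T(I)) = 43656 + sqrt(2)*sqrt(36 - 7) = 43656 + sqrt(2)*sqrt(29) = 43656 + sqrt(58)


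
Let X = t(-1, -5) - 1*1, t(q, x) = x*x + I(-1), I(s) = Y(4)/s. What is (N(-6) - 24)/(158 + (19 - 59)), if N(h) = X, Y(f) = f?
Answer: -2/59 ≈ -0.033898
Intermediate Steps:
I(s) = 4/s
t(q, x) = -4 + x² (t(q, x) = x*x + 4/(-1) = x² + 4*(-1) = x² - 4 = -4 + x²)
X = 20 (X = (-4 + (-5)²) - 1*1 = (-4 + 25) - 1 = 21 - 1 = 20)
N(h) = 20
(N(-6) - 24)/(158 + (19 - 59)) = (20 - 24)/(158 + (19 - 59)) = -4/(158 - 40) = -4/118 = (1/118)*(-4) = -2/59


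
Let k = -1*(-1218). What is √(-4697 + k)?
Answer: 7*I*√71 ≈ 58.983*I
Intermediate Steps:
k = 1218
√(-4697 + k) = √(-4697 + 1218) = √(-3479) = 7*I*√71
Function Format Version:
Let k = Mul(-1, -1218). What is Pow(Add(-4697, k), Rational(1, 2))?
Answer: Mul(7, I, Pow(71, Rational(1, 2))) ≈ Mul(58.983, I)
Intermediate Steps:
k = 1218
Pow(Add(-4697, k), Rational(1, 2)) = Pow(Add(-4697, 1218), Rational(1, 2)) = Pow(-3479, Rational(1, 2)) = Mul(7, I, Pow(71, Rational(1, 2)))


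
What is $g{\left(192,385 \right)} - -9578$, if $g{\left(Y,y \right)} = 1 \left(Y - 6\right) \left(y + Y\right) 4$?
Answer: $438866$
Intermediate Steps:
$g{\left(Y,y \right)} = 4 \left(-6 + Y\right) \left(Y + y\right)$ ($g{\left(Y,y \right)} = 1 \left(-6 + Y\right) \left(Y + y\right) 4 = \left(-6 + Y\right) \left(Y + y\right) 4 = 4 \left(-6 + Y\right) \left(Y + y\right)$)
$g{\left(192,385 \right)} - -9578 = \left(\left(-24\right) 192 - 9240 + 4 \cdot 192^{2} + 4 \cdot 192 \cdot 385\right) - -9578 = \left(-4608 - 9240 + 4 \cdot 36864 + 295680\right) + 9578 = \left(-4608 - 9240 + 147456 + 295680\right) + 9578 = 429288 + 9578 = 438866$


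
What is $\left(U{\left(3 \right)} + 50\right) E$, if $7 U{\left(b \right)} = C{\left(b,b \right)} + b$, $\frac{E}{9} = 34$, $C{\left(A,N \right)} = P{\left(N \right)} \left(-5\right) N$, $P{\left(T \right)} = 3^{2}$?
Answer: $\frac{66708}{7} \approx 9529.7$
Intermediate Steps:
$P{\left(T \right)} = 9$
$C{\left(A,N \right)} = - 45 N$ ($C{\left(A,N \right)} = 9 \left(-5\right) N = - 45 N$)
$E = 306$ ($E = 9 \cdot 34 = 306$)
$U{\left(b \right)} = - \frac{44 b}{7}$ ($U{\left(b \right)} = \frac{- 45 b + b}{7} = \frac{\left(-44\right) b}{7} = - \frac{44 b}{7}$)
$\left(U{\left(3 \right)} + 50\right) E = \left(\left(- \frac{44}{7}\right) 3 + 50\right) 306 = \left(- \frac{132}{7} + 50\right) 306 = \frac{218}{7} \cdot 306 = \frac{66708}{7}$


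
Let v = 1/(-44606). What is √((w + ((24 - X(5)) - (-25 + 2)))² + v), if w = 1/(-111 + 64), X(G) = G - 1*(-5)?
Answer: √6010160877917330/2096482 ≈ 36.979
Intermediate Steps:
X(G) = 5 + G (X(G) = G + 5 = 5 + G)
v = -1/44606 ≈ -2.2419e-5
w = -1/47 (w = 1/(-47) = -1/47 ≈ -0.021277)
√((w + ((24 - X(5)) - (-25 + 2)))² + v) = √((-1/47 + ((24 - (5 + 5)) - (-25 + 2)))² - 1/44606) = √((-1/47 + ((24 - 1*10) - 1*(-23)))² - 1/44606) = √((-1/47 + ((24 - 10) + 23))² - 1/44606) = √((-1/47 + (14 + 23))² - 1/44606) = √((-1/47 + 37)² - 1/44606) = √((1738/47)² - 1/44606) = √(3020644/2209 - 1/44606) = √(134738844055/98534654) = √6010160877917330/2096482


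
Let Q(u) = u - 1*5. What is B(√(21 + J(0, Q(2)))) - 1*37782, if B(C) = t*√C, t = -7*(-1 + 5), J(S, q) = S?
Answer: -37782 - 28*21^(¼) ≈ -37842.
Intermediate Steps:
Q(u) = -5 + u (Q(u) = u - 5 = -5 + u)
t = -28 (t = -7*4 = -28)
B(C) = -28*√C
B(√(21 + J(0, Q(2)))) - 1*37782 = -28*(21 + 0)^(¼) - 1*37782 = -28*21^(¼) - 37782 = -37782 - 28*21^(¼)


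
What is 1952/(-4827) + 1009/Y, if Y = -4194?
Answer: -4352377/6748146 ≈ -0.64497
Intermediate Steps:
1952/(-4827) + 1009/Y = 1952/(-4827) + 1009/(-4194) = 1952*(-1/4827) + 1009*(-1/4194) = -1952/4827 - 1009/4194 = -4352377/6748146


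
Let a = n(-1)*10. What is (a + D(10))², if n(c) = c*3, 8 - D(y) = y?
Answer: 1024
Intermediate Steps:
D(y) = 8 - y
n(c) = 3*c
a = -30 (a = (3*(-1))*10 = -3*10 = -30)
(a + D(10))² = (-30 + (8 - 1*10))² = (-30 + (8 - 10))² = (-30 - 2)² = (-32)² = 1024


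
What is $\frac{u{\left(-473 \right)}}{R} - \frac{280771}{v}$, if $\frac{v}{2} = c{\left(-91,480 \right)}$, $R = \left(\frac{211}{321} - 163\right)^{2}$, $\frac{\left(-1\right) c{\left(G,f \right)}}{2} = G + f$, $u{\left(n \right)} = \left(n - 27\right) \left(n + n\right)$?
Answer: $\frac{26197364565857}{132048993952} \approx 198.39$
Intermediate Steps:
$u{\left(n \right)} = 2 n \left(-27 + n\right)$ ($u{\left(n \right)} = \left(-27 + n\right) 2 n = 2 n \left(-27 + n\right)$)
$c{\left(G,f \right)} = - 2 G - 2 f$ ($c{\left(G,f \right)} = - 2 \left(G + f\right) = - 2 G - 2 f$)
$R = \frac{2715660544}{103041}$ ($R = \left(211 \cdot \frac{1}{321} - 163\right)^{2} = \left(\frac{211}{321} - 163\right)^{2} = \left(- \frac{52112}{321}\right)^{2} = \frac{2715660544}{103041} \approx 26355.0$)
$v = -1556$ ($v = 2 \left(\left(-2\right) \left(-91\right) - 960\right) = 2 \left(182 - 960\right) = 2 \left(-778\right) = -1556$)
$\frac{u{\left(-473 \right)}}{R} - \frac{280771}{v} = \frac{2 \left(-473\right) \left(-27 - 473\right)}{\frac{2715660544}{103041}} - \frac{280771}{-1556} = 2 \left(-473\right) \left(-500\right) \frac{103041}{2715660544} - - \frac{280771}{1556} = 473000 \cdot \frac{103041}{2715660544} + \frac{280771}{1556} = \frac{6092299125}{339457568} + \frac{280771}{1556} = \frac{26197364565857}{132048993952}$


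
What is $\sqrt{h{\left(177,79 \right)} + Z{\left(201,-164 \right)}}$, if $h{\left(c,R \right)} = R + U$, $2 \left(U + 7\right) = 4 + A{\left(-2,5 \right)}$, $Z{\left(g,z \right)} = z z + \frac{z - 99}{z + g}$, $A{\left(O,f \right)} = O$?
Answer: $\frac{\sqrt{36910830}}{37} \approx 164.2$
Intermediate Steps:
$Z{\left(g,z \right)} = z^{2} + \frac{-99 + z}{g + z}$
$U = -6$ ($U = -7 + \frac{4 - 2}{2} = -7 + \frac{1}{2} \cdot 2 = -7 + 1 = -6$)
$h{\left(c,R \right)} = -6 + R$ ($h{\left(c,R \right)} = R - 6 = -6 + R$)
$\sqrt{h{\left(177,79 \right)} + Z{\left(201,-164 \right)}} = \sqrt{\left(-6 + 79\right) + \frac{-99 - 164 + \left(-164\right)^{3} + 201 \left(-164\right)^{2}}{201 - 164}} = \sqrt{73 + \frac{-99 - 164 - 4410944 + 201 \cdot 26896}{37}} = \sqrt{73 + \frac{-99 - 164 - 4410944 + 5406096}{37}} = \sqrt{73 + \frac{1}{37} \cdot 994889} = \sqrt{73 + \frac{994889}{37}} = \sqrt{\frac{997590}{37}} = \frac{\sqrt{36910830}}{37}$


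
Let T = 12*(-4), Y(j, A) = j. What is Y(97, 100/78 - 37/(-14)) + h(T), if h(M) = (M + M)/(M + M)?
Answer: 98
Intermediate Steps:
T = -48
h(M) = 1 (h(M) = (2*M)/((2*M)) = (2*M)*(1/(2*M)) = 1)
Y(97, 100/78 - 37/(-14)) + h(T) = 97 + 1 = 98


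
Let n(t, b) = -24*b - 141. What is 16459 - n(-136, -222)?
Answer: 11272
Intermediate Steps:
n(t, b) = -141 - 24*b
16459 - n(-136, -222) = 16459 - (-141 - 24*(-222)) = 16459 - (-141 + 5328) = 16459 - 1*5187 = 16459 - 5187 = 11272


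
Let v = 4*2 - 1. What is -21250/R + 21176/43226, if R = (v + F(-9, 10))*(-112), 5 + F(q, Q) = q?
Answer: -225487629/8472296 ≈ -26.615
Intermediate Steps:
F(q, Q) = -5 + q
v = 7 (v = 8 - 1 = 7)
R = 784 (R = (7 + (-5 - 9))*(-112) = (7 - 14)*(-112) = -7*(-112) = 784)
-21250/R + 21176/43226 = -21250/784 + 21176/43226 = -21250*1/784 + 21176*(1/43226) = -10625/392 + 10588/21613 = -225487629/8472296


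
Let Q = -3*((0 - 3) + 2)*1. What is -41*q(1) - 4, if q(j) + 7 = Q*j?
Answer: 160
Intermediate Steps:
Q = 3 (Q = -3*(-3 + 2)*1 = -3*(-1)*1 = 3*1 = 3)
q(j) = -7 + 3*j
-41*q(1) - 4 = -41*(-7 + 3*1) - 4 = -41*(-7 + 3) - 4 = -41*(-4) - 4 = 164 - 4 = 160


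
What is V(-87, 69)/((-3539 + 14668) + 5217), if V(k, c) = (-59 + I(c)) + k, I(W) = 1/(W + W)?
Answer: -20147/2255748 ≈ -0.0089314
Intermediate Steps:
I(W) = 1/(2*W)
V(k, c) = -59 + k + 1/(2*c) (V(k, c) = (-59 + 1/(2*c)) + k = -59 + k + 1/(2*c))
V(-87, 69)/((-3539 + 14668) + 5217) = (-59 - 87 + (½)/69)/((-3539 + 14668) + 5217) = (-59 - 87 + (½)*(1/69))/(11129 + 5217) = (-59 - 87 + 1/138)/16346 = -20147/138*1/16346 = -20147/2255748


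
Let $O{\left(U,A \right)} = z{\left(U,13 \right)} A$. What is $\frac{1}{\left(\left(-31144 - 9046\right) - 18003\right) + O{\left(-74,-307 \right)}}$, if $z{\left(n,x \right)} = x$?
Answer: $- \frac{1}{62184} \approx -1.6081 \cdot 10^{-5}$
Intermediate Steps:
$O{\left(U,A \right)} = 13 A$
$\frac{1}{\left(\left(-31144 - 9046\right) - 18003\right) + O{\left(-74,-307 \right)}} = \frac{1}{\left(\left(-31144 - 9046\right) - 18003\right) + 13 \left(-307\right)} = \frac{1}{\left(-40190 - 18003\right) - 3991} = \frac{1}{-58193 - 3991} = \frac{1}{-62184} = - \frac{1}{62184}$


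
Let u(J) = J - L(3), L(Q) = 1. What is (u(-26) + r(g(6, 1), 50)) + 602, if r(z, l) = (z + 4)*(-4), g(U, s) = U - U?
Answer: 559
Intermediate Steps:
g(U, s) = 0
r(z, l) = -16 - 4*z (r(z, l) = (4 + z)*(-4) = -16 - 4*z)
u(J) = -1 + J (u(J) = J - 1*1 = J - 1 = -1 + J)
(u(-26) + r(g(6, 1), 50)) + 602 = ((-1 - 26) + (-16 - 4*0)) + 602 = (-27 + (-16 + 0)) + 602 = (-27 - 16) + 602 = -43 + 602 = 559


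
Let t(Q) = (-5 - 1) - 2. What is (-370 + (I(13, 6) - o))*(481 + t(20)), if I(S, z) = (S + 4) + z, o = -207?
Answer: -66220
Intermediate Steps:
t(Q) = -8 (t(Q) = -6 - 2 = -8)
I(S, z) = 4 + S + z (I(S, z) = (4 + S) + z = 4 + S + z)
(-370 + (I(13, 6) - o))*(481 + t(20)) = (-370 + ((4 + 13 + 6) - 1*(-207)))*(481 - 8) = (-370 + (23 + 207))*473 = (-370 + 230)*473 = -140*473 = -66220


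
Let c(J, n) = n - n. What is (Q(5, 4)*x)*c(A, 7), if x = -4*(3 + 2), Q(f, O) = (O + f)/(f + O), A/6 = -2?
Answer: 0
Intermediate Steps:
A = -12 (A = 6*(-2) = -12)
Q(f, O) = 1 (Q(f, O) = (O + f)/(O + f) = 1)
c(J, n) = 0
x = -20 (x = -4*5 = -20)
(Q(5, 4)*x)*c(A, 7) = (1*(-20))*0 = -20*0 = 0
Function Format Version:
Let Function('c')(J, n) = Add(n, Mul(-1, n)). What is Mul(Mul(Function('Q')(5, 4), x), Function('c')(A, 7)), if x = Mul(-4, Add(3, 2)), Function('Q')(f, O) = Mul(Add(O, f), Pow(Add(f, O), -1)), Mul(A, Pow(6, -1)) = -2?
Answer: 0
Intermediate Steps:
A = -12 (A = Mul(6, -2) = -12)
Function('Q')(f, O) = 1 (Function('Q')(f, O) = Mul(Add(O, f), Pow(Add(O, f), -1)) = 1)
Function('c')(J, n) = 0
x = -20 (x = Mul(-4, 5) = -20)
Mul(Mul(Function('Q')(5, 4), x), Function('c')(A, 7)) = Mul(Mul(1, -20), 0) = Mul(-20, 0) = 0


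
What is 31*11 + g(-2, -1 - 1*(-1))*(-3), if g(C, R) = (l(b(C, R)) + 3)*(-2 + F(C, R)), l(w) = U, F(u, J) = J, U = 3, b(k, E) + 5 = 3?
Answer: 377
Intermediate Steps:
b(k, E) = -2 (b(k, E) = -5 + 3 = -2)
l(w) = 3
g(C, R) = -12 + 6*R (g(C, R) = (3 + 3)*(-2 + R) = 6*(-2 + R) = -12 + 6*R)
31*11 + g(-2, -1 - 1*(-1))*(-3) = 31*11 + (-12 + 6*(-1 - 1*(-1)))*(-3) = 341 + (-12 + 6*(-1 + 1))*(-3) = 341 + (-12 + 6*0)*(-3) = 341 + (-12 + 0)*(-3) = 341 - 12*(-3) = 341 + 36 = 377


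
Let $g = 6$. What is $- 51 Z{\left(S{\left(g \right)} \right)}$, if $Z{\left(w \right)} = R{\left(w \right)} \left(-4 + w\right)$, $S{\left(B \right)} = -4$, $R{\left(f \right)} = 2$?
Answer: $816$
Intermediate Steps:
$Z{\left(w \right)} = -8 + 2 w$ ($Z{\left(w \right)} = 2 \left(-4 + w\right) = -8 + 2 w$)
$- 51 Z{\left(S{\left(g \right)} \right)} = - 51 \left(-8 + 2 \left(-4\right)\right) = - 51 \left(-8 - 8\right) = \left(-51\right) \left(-16\right) = 816$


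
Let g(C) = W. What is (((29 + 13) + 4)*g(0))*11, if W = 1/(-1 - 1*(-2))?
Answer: 506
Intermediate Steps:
W = 1 (W = 1/(-1 + 2) = 1/1 = 1)
g(C) = 1
(((29 + 13) + 4)*g(0))*11 = (((29 + 13) + 4)*1)*11 = ((42 + 4)*1)*11 = (46*1)*11 = 46*11 = 506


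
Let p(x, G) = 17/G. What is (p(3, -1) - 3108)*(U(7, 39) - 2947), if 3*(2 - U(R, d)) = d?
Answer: 9243750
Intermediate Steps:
U(R, d) = 2 - d/3
(p(3, -1) - 3108)*(U(7, 39) - 2947) = (17/(-1) - 3108)*((2 - ⅓*39) - 2947) = (17*(-1) - 3108)*((2 - 13) - 2947) = (-17 - 3108)*(-11 - 2947) = -3125*(-2958) = 9243750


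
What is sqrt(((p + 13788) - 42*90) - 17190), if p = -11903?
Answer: I*sqrt(19085) ≈ 138.15*I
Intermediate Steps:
sqrt(((p + 13788) - 42*90) - 17190) = sqrt(((-11903 + 13788) - 42*90) - 17190) = sqrt((1885 - 3780) - 17190) = sqrt(-1895 - 17190) = sqrt(-19085) = I*sqrt(19085)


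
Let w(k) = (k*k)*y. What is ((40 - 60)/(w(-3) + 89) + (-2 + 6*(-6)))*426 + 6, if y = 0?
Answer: -1448718/89 ≈ -16278.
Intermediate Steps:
w(k) = 0 (w(k) = (k*k)*0 = k²*0 = 0)
((40 - 60)/(w(-3) + 89) + (-2 + 6*(-6)))*426 + 6 = ((40 - 60)/(0 + 89) + (-2 + 6*(-6)))*426 + 6 = (-20/89 + (-2 - 36))*426 + 6 = (-20*1/89 - 38)*426 + 6 = (-20/89 - 38)*426 + 6 = -3402/89*426 + 6 = -1449252/89 + 6 = -1448718/89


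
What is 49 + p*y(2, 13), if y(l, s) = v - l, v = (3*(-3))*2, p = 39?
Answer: -731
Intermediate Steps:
v = -18 (v = -9*2 = -18)
y(l, s) = -18 - l
49 + p*y(2, 13) = 49 + 39*(-18 - 1*2) = 49 + 39*(-18 - 2) = 49 + 39*(-20) = 49 - 780 = -731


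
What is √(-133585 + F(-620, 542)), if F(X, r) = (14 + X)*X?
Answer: √242135 ≈ 492.07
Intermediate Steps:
F(X, r) = X*(14 + X)
√(-133585 + F(-620, 542)) = √(-133585 - 620*(14 - 620)) = √(-133585 - 620*(-606)) = √(-133585 + 375720) = √242135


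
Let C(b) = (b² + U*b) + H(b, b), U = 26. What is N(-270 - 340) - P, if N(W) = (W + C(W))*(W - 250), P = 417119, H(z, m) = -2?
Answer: -306257199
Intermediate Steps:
C(b) = -2 + b² + 26*b (C(b) = (b² + 26*b) - 2 = -2 + b² + 26*b)
N(W) = (-250 + W)*(-2 + W² + 27*W) (N(W) = (W + (-2 + W² + 26*W))*(W - 250) = (-2 + W² + 27*W)*(-250 + W) = (-250 + W)*(-2 + W² + 27*W))
N(-270 - 340) - P = (500 + (-270 - 340)³ - 6752*(-270 - 340) - 223*(-270 - 340)²) - 1*417119 = (500 + (-610)³ - 6752*(-610) - 223*(-610)²) - 417119 = (500 - 226981000 + 4118720 - 223*372100) - 417119 = (500 - 226981000 + 4118720 - 82978300) - 417119 = -305840080 - 417119 = -306257199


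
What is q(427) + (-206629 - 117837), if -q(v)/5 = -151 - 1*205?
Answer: -322686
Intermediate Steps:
q(v) = 1780 (q(v) = -5*(-151 - 1*205) = -5*(-151 - 205) = -5*(-356) = 1780)
q(427) + (-206629 - 117837) = 1780 + (-206629 - 117837) = 1780 - 324466 = -322686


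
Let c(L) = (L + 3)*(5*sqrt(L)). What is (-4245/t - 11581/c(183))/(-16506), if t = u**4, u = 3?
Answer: 1415/445662 + 11581*sqrt(183)/2809156140 ≈ 0.0032308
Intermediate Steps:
c(L) = 5*sqrt(L)*(3 + L) (c(L) = (3 + L)*(5*sqrt(L)) = 5*sqrt(L)*(3 + L))
t = 81 (t = 3**4 = 81)
(-4245/t - 11581/c(183))/(-16506) = (-4245/81 - 11581*sqrt(183)/(915*(3 + 183)))/(-16506) = (-4245*1/81 - 11581*sqrt(183)/170190)*(-1/16506) = (-1415/27 - 11581*sqrt(183)/170190)*(-1/16506) = 1415/445662 + 11581*sqrt(183)/2809156140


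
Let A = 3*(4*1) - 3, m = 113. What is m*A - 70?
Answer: 947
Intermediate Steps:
A = 9 (A = 3*4 - 3 = 12 - 3 = 9)
m*A - 70 = 113*9 - 70 = 1017 - 70 = 947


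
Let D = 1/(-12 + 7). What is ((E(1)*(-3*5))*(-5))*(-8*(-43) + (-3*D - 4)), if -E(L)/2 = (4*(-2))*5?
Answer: 2043600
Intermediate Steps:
D = -⅕ (D = 1/(-5) = -⅕ ≈ -0.20000)
E(L) = 80 (E(L) = -2*4*(-2)*5 = -(-16)*5 = -2*(-40) = 80)
((E(1)*(-3*5))*(-5))*(-8*(-43) + (-3*D - 4)) = ((80*(-3*5))*(-5))*(-8*(-43) + (-3*(-⅕) - 4)) = ((80*(-15))*(-5))*(344 + (⅗ - 4)) = (-1200*(-5))*(344 - 17/5) = 6000*(1703/5) = 2043600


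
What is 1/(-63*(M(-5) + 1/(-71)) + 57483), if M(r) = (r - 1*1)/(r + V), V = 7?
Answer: 71/4094775 ≈ 1.7339e-5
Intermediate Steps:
M(r) = (-1 + r)/(7 + r) (M(r) = (r - 1*1)/(r + 7) = (r - 1)/(7 + r) = (-1 + r)/(7 + r))
1/(-63*(M(-5) + 1/(-71)) + 57483) = 1/(-63*((-1 - 5)/(7 - 5) + 1/(-71)) + 57483) = 1/(-63*(-6/2 - 1/71) + 57483) = 1/(-63*((1/2)*(-6) - 1/71) + 57483) = 1/(-63*(-3 - 1/71) + 57483) = 1/(-63*(-214/71) + 57483) = 1/(13482/71 + 57483) = 1/(4094775/71) = 71/4094775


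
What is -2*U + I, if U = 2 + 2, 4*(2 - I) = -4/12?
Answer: -71/12 ≈ -5.9167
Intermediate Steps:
I = 25/12 (I = 2 - (-1)/12 = 2 - 1/4*(-1/3) = 2 + 1/12 = 25/12 ≈ 2.0833)
U = 4
-2*U + I = -2*4 + 25/12 = -8 + 25/12 = -71/12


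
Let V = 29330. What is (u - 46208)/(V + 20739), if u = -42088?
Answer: -88296/50069 ≈ -1.7635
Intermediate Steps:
(u - 46208)/(V + 20739) = (-42088 - 46208)/(29330 + 20739) = -88296/50069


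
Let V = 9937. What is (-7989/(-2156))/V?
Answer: 7989/21424172 ≈ 0.00037290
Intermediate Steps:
(-7989/(-2156))/V = -7989/(-2156)/9937 = -7989*(-1/2156)*(1/9937) = (7989/2156)*(1/9937) = 7989/21424172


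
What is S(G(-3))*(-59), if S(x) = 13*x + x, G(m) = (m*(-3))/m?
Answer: 2478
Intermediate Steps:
G(m) = -3 (G(m) = (-3*m)/m = -3)
S(x) = 14*x
S(G(-3))*(-59) = (14*(-3))*(-59) = -42*(-59) = 2478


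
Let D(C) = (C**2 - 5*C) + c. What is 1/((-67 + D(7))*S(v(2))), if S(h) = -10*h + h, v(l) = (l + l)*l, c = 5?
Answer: 1/3456 ≈ 0.00028935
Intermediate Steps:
D(C) = 5 + C**2 - 5*C (D(C) = (C**2 - 5*C) + 5 = 5 + C**2 - 5*C)
v(l) = 2*l**2 (v(l) = (2*l)*l = 2*l**2)
S(h) = -9*h
1/((-67 + D(7))*S(v(2))) = 1/((-67 + (5 + 7**2 - 5*7))*(-18*2**2)) = 1/((-67 + (5 + 49 - 35))*(-18*4)) = 1/((-67 + 19)*(-9*8)) = 1/(-48*(-72)) = 1/3456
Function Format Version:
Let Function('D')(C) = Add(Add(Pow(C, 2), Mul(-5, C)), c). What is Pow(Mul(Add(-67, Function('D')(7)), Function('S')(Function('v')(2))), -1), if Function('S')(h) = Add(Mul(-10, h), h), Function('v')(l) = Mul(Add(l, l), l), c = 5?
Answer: Rational(1, 3456) ≈ 0.00028935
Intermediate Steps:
Function('D')(C) = Add(5, Pow(C, 2), Mul(-5, C)) (Function('D')(C) = Add(Add(Pow(C, 2), Mul(-5, C)), 5) = Add(5, Pow(C, 2), Mul(-5, C)))
Function('v')(l) = Mul(2, Pow(l, 2)) (Function('v')(l) = Mul(Mul(2, l), l) = Mul(2, Pow(l, 2)))
Function('S')(h) = Mul(-9, h)
Pow(Mul(Add(-67, Function('D')(7)), Function('S')(Function('v')(2))), -1) = Pow(Mul(Add(-67, Add(5, Pow(7, 2), Mul(-5, 7))), Mul(-9, Mul(2, Pow(2, 2)))), -1) = Pow(Mul(Add(-67, Add(5, 49, -35)), Mul(-9, Mul(2, 4))), -1) = Pow(Mul(Add(-67, 19), Mul(-9, 8)), -1) = Pow(Mul(-48, -72), -1) = Pow(3456, -1) = Rational(1, 3456)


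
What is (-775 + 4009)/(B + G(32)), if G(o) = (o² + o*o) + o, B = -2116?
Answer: -539/6 ≈ -89.833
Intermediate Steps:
G(o) = o + 2*o² (G(o) = (o² + o²) + o = 2*o² + o = o + 2*o²)
(-775 + 4009)/(B + G(32)) = (-775 + 4009)/(-2116 + 32*(1 + 2*32)) = 3234/(-2116 + 32*(1 + 64)) = 3234/(-2116 + 32*65) = 3234/(-2116 + 2080) = 3234/(-36) = 3234*(-1/36) = -539/6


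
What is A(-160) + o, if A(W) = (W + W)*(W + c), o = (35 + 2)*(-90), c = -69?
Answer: 69950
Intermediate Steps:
o = -3330 (o = 37*(-90) = -3330)
A(W) = 2*W*(-69 + W) (A(W) = (W + W)*(W - 69) = (2*W)*(-69 + W) = 2*W*(-69 + W))
A(-160) + o = 2*(-160)*(-69 - 160) - 3330 = 2*(-160)*(-229) - 3330 = 73280 - 3330 = 69950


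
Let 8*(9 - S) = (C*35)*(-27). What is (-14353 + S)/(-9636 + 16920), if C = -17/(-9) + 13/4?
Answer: -439583/233088 ≈ -1.8859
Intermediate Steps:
C = 185/36 (C = -17*(-⅑) + 13*(¼) = 17/9 + 13/4 = 185/36 ≈ 5.1389)
S = 19713/32 (S = 9 - (185/36)*35*(-27)/8 = 9 - 6475*(-27)/288 = 9 - ⅛*(-19425/4) = 9 + 19425/32 = 19713/32 ≈ 616.03)
(-14353 + S)/(-9636 + 16920) = (-14353 + 19713/32)/(-9636 + 16920) = -439583/32/7284 = -439583/32*1/7284 = -439583/233088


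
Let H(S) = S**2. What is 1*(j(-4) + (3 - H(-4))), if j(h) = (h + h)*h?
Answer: 19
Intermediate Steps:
j(h) = 2*h**2 (j(h) = (2*h)*h = 2*h**2)
1*(j(-4) + (3 - H(-4))) = 1*(2*(-4)**2 + (3 - 1*(-4)**2)) = 1*(2*16 + (3 - 1*16)) = 1*(32 + (3 - 16)) = 1*(32 - 13) = 1*19 = 19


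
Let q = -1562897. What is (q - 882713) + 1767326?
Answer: -678284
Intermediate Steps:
(q - 882713) + 1767326 = (-1562897 - 882713) + 1767326 = -2445610 + 1767326 = -678284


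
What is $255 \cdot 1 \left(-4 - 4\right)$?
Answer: $-2040$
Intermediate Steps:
$255 \cdot 1 \left(-4 - 4\right) = 255 \cdot 1 \left(-8\right) = 255 \left(-8\right) = -2040$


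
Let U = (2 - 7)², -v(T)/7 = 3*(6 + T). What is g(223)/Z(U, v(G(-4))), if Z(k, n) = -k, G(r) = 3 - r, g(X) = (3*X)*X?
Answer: -149187/25 ≈ -5967.5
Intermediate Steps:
g(X) = 3*X²
v(T) = -126 - 21*T (v(T) = -21*(6 + T) = -7*(18 + 3*T) = -126 - 21*T)
U = 25 (U = (-5)² = 25)
g(223)/Z(U, v(G(-4))) = (3*223²)/((-1*25)) = (3*49729)/(-25) = 149187*(-1/25) = -149187/25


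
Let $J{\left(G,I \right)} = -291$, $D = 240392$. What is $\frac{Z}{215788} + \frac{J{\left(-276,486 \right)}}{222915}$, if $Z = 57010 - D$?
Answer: $- \frac{6823565473}{8017063670} \approx -0.85113$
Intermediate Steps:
$Z = -183382$ ($Z = 57010 - 240392 = -183382$)
$\frac{Z}{215788} + \frac{J{\left(-276,486 \right)}}{222915} = - \frac{183382}{215788} - \frac{291}{222915} = \left(-183382\right) \frac{1}{215788} - \frac{97}{74305} = - \frac{91691}{107894} - \frac{97}{74305} = - \frac{6823565473}{8017063670}$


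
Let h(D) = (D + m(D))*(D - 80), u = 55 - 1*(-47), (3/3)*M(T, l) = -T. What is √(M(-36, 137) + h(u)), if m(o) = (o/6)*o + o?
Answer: 4*√2667 ≈ 206.57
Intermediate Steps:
M(T, l) = -T
m(o) = o + o²/6 (m(o) = (o*(⅙))*o + o = (o/6)*o + o = o²/6 + o = o + o²/6)
u = 102 (u = 55 + 47 = 102)
h(D) = (-80 + D)*(D + D*(6 + D)/6) (h(D) = (D + D*(6 + D)/6)*(D - 80) = (D + D*(6 + D)/6)*(-80 + D) = (-80 + D)*(D + D*(6 + D)/6))
√(M(-36, 137) + h(u)) = √(-1*(-36) + (⅙)*102*(-960 + 102² - 68*102)) = √(36 + (⅙)*102*(-960 + 10404 - 6936)) = √(36 + (⅙)*102*2508) = √(36 + 42636) = √42672 = 4*√2667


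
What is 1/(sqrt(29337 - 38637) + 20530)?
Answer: 2053/42149020 - I*sqrt(93)/42149020 ≈ 4.8708e-5 - 2.288e-7*I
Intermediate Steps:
1/(sqrt(29337 - 38637) + 20530) = 1/(sqrt(-9300) + 20530) = 1/(10*I*sqrt(93) + 20530) = 1/(20530 + 10*I*sqrt(93))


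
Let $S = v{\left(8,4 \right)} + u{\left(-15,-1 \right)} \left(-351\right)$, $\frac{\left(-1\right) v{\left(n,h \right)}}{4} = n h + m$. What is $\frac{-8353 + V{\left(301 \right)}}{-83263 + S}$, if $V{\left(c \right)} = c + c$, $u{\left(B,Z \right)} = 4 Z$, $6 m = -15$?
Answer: $\frac{7751}{81977} \approx 0.094551$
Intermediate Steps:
$m = - \frac{5}{2}$ ($m = \frac{1}{6} \left(-15\right) = - \frac{5}{2} \approx -2.5$)
$v{\left(n,h \right)} = 10 - 4 h n$ ($v{\left(n,h \right)} = - 4 \left(n h - \frac{5}{2}\right) = - 4 \left(h n - \frac{5}{2}\right) = - 4 \left(- \frac{5}{2} + h n\right) = 10 - 4 h n$)
$V{\left(c \right)} = 2 c$
$S = 1286$ ($S = \left(10 - 16 \cdot 8\right) + 4 \left(-1\right) \left(-351\right) = \left(10 - 128\right) - -1404 = -118 + 1404 = 1286$)
$\frac{-8353 + V{\left(301 \right)}}{-83263 + S} = \frac{-8353 + 2 \cdot 301}{-83263 + 1286} = \frac{-8353 + 602}{-81977} = \left(-7751\right) \left(- \frac{1}{81977}\right) = \frac{7751}{81977}$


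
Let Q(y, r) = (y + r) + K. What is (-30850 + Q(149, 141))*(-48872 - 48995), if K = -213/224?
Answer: 95709074593/32 ≈ 2.9909e+9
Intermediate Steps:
K = -213/224 (K = -213*1/224 = -213/224 ≈ -0.95089)
Q(y, r) = -213/224 + r + y (Q(y, r) = (y + r) - 213/224 = (r + y) - 213/224 = -213/224 + r + y)
(-30850 + Q(149, 141))*(-48872 - 48995) = (-30850 + (-213/224 + 141 + 149))*(-48872 - 48995) = (-30850 + 64747/224)*(-97867) = -6845653/224*(-97867) = 95709074593/32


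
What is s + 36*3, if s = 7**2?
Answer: 157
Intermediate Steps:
s = 49
s + 36*3 = 49 + 36*3 = 49 + 108 = 157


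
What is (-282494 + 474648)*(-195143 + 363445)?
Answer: 32339902508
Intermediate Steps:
(-282494 + 474648)*(-195143 + 363445) = 192154*168302 = 32339902508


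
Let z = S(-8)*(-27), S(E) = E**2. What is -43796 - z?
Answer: -42068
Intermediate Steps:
z = -1728 (z = (-8)**2*(-27) = 64*(-27) = -1728)
-43796 - z = -43796 - 1*(-1728) = -43796 + 1728 = -42068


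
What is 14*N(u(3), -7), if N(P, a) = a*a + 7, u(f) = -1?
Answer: 784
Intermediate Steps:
N(P, a) = 7 + a**2 (N(P, a) = a**2 + 7 = 7 + a**2)
14*N(u(3), -7) = 14*(7 + (-7)**2) = 14*(7 + 49) = 14*56 = 784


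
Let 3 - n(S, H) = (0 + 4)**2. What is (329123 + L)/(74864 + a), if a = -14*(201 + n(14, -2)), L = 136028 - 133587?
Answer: 82891/18058 ≈ 4.5903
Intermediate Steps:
L = 2441
n(S, H) = -13 (n(S, H) = 3 - (0 + 4)**2 = 3 - 1*4**2 = 3 - 1*16 = 3 - 16 = -13)
a = -2632 (a = -14*(201 - 13) = -14*188 = -2632)
(329123 + L)/(74864 + a) = (329123 + 2441)/(74864 - 2632) = 331564/72232 = 331564*(1/72232) = 82891/18058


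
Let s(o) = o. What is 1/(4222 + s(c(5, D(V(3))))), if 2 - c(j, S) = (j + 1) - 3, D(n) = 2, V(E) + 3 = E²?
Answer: 1/4221 ≈ 0.00023691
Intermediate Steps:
V(E) = -3 + E²
c(j, S) = 4 - j (c(j, S) = 2 - ((j + 1) - 3) = 2 - ((1 + j) - 3) = 2 - (-2 + j) = 2 + (2 - j) = 4 - j)
1/(4222 + s(c(5, D(V(3))))) = 1/(4222 + (4 - 1*5)) = 1/(4222 + (4 - 5)) = 1/(4222 - 1) = 1/4221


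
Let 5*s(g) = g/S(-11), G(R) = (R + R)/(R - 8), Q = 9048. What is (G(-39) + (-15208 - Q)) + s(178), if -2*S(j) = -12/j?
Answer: -17145323/705 ≈ -24320.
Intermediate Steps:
S(j) = 6/j (S(j) = -(-6)/j = 6/j)
G(R) = 2*R/(-8 + R) (G(R) = (2*R)/(-8 + R) = 2*R/(-8 + R))
s(g) = -11*g/30 (s(g) = (g/((6/(-11))))/5 = (g/((6*(-1/11))))/5 = (g/(-6/11))/5 = (g*(-11/6))/5 = (-11*g/6)/5 = -11*g/30)
(G(-39) + (-15208 - Q)) + s(178) = (2*(-39)/(-8 - 39) + (-15208 - 1*9048)) - 11/30*178 = (2*(-39)/(-47) + (-15208 - 9048)) - 979/15 = (2*(-39)*(-1/47) - 24256) - 979/15 = (78/47 - 24256) - 979/15 = -1139954/47 - 979/15 = -17145323/705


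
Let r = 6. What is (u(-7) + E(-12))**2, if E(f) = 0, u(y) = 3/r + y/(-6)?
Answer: 25/9 ≈ 2.7778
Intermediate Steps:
u(y) = 1/2 - y/6 (u(y) = 3/6 + y/(-6) = 3*(1/6) + y*(-1/6) = 1/2 - y/6)
(u(-7) + E(-12))**2 = ((1/2 - 1/6*(-7)) + 0)**2 = ((1/2 + 7/6) + 0)**2 = (5/3 + 0)**2 = (5/3)**2 = 25/9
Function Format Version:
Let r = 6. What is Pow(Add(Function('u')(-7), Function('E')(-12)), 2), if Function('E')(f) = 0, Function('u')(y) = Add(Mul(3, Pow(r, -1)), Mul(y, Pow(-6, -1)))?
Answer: Rational(25, 9) ≈ 2.7778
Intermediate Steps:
Function('u')(y) = Add(Rational(1, 2), Mul(Rational(-1, 6), y)) (Function('u')(y) = Add(Mul(3, Pow(6, -1)), Mul(y, Pow(-6, -1))) = Add(Mul(3, Rational(1, 6)), Mul(y, Rational(-1, 6))) = Add(Rational(1, 2), Mul(Rational(-1, 6), y)))
Pow(Add(Function('u')(-7), Function('E')(-12)), 2) = Pow(Add(Add(Rational(1, 2), Mul(Rational(-1, 6), -7)), 0), 2) = Pow(Add(Add(Rational(1, 2), Rational(7, 6)), 0), 2) = Pow(Add(Rational(5, 3), 0), 2) = Pow(Rational(5, 3), 2) = Rational(25, 9)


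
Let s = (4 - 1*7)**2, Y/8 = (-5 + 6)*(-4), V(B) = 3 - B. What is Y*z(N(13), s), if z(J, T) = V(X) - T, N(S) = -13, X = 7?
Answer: 416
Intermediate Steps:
Y = -32 (Y = 8*((-5 + 6)*(-4)) = 8*(1*(-4)) = 8*(-4) = -32)
s = 9 (s = (4 - 7)**2 = (-3)**2 = 9)
z(J, T) = -4 - T (z(J, T) = (3 - 1*7) - T = (3 - 7) - T = -4 - T)
Y*z(N(13), s) = -32*(-4 - 1*9) = -32*(-4 - 9) = -32*(-13) = 416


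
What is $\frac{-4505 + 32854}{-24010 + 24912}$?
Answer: $\frac{28349}{902} \approx 31.429$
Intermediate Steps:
$\frac{-4505 + 32854}{-24010 + 24912} = \frac{28349}{902}$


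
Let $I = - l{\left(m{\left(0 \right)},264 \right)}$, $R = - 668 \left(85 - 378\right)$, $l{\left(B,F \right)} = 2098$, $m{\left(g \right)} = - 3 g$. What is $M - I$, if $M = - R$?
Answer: $-193626$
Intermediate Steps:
$R = 195724$ ($R = \left(-668\right) \left(-293\right) = 195724$)
$I = -2098$ ($I = \left(-1\right) 2098 = -2098$)
$M = -195724$ ($M = \left(-1\right) 195724 = -195724$)
$M - I = -195724 - -2098 = -195724 + 2098 = -193626$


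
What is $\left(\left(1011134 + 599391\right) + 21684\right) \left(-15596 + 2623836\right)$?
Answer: $4257192802160$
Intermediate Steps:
$\left(\left(1011134 + 599391\right) + 21684\right) \left(-15596 + 2623836\right) = \left(1610525 + 21684\right) 2608240 = 1632209 \cdot 2608240 = 4257192802160$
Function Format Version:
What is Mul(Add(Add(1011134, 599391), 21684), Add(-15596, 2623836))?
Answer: 4257192802160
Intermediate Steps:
Mul(Add(Add(1011134, 599391), 21684), Add(-15596, 2623836)) = Mul(Add(1610525, 21684), 2608240) = Mul(1632209, 2608240) = 4257192802160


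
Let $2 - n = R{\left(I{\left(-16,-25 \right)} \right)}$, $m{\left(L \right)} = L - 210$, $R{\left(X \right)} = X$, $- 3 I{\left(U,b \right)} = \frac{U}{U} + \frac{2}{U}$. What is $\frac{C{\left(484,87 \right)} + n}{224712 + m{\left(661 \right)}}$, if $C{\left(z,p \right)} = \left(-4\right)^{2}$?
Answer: $\frac{439}{5403912} \approx 8.1237 \cdot 10^{-5}$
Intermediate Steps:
$I{\left(U,b \right)} = - \frac{1}{3} - \frac{2}{3 U}$ ($I{\left(U,b \right)} = - \frac{\frac{U}{U} + \frac{2}{U}}{3} = - \frac{1 + \frac{2}{U}}{3} = - \frac{1}{3} - \frac{2}{3 U}$)
$m{\left(L \right)} = -210 + L$
$C{\left(z,p \right)} = 16$
$n = \frac{55}{24}$ ($n = 2 - \frac{-2 - -16}{3 \left(-16\right)} = 2 - \frac{1}{3} \left(- \frac{1}{16}\right) \left(-2 + 16\right) = 2 - \frac{1}{3} \left(- \frac{1}{16}\right) 14 = 2 - - \frac{7}{24} = 2 + \frac{7}{24} = \frac{55}{24} \approx 2.2917$)
$\frac{C{\left(484,87 \right)} + n}{224712 + m{\left(661 \right)}} = \frac{16 + \frac{55}{24}}{224712 + \left(-210 + 661\right)} = \frac{439}{24 \left(224712 + 451\right)} = \frac{439}{24 \cdot 225163} = \frac{439}{24} \cdot \frac{1}{225163} = \frac{439}{5403912}$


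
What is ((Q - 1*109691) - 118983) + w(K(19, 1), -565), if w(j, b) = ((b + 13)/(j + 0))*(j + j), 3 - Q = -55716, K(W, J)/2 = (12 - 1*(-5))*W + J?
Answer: -174059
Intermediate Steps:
K(W, J) = 2*J + 34*W (K(W, J) = 2*((12 - 1*(-5))*W + J) = 2*((12 + 5)*W + J) = 2*(17*W + J) = 2*(J + 17*W) = 2*J + 34*W)
Q = 55719 (Q = 3 - 1*(-55716) = 3 + 55716 = 55719)
w(j, b) = 26 + 2*b (w(j, b) = ((13 + b)/j)*(2*j) = 26 + 2*b)
((Q - 1*109691) - 118983) + w(K(19, 1), -565) = ((55719 - 1*109691) - 118983) + (26 + 2*(-565)) = ((55719 - 109691) - 118983) + (26 - 1130) = (-53972 - 118983) - 1104 = -172955 - 1104 = -174059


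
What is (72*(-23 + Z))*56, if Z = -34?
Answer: -229824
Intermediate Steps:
(72*(-23 + Z))*56 = (72*(-23 - 34))*56 = (72*(-57))*56 = -4104*56 = -229824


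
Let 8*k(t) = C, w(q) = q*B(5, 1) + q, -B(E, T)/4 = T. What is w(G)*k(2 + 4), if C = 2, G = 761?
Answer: -2283/4 ≈ -570.75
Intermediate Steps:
B(E, T) = -4*T
w(q) = -3*q (w(q) = q*(-4*1) + q = q*(-4) + q = -4*q + q = -3*q)
k(t) = ¼ (k(t) = (⅛)*2 = ¼)
w(G)*k(2 + 4) = -3*761*(¼) = -2283*¼ = -2283/4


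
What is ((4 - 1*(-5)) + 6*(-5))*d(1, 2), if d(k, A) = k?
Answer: -21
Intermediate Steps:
((4 - 1*(-5)) + 6*(-5))*d(1, 2) = ((4 - 1*(-5)) + 6*(-5))*1 = ((4 + 5) - 30)*1 = (9 - 30)*1 = -21*1 = -21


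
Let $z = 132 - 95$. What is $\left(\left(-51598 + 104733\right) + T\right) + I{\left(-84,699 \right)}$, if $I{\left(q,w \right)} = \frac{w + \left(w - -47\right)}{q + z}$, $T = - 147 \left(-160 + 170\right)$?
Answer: $\frac{2426810}{47} \approx 51634.0$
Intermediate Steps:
$T = -1470$ ($T = \left(-147\right) 10 = -1470$)
$z = 37$
$I{\left(q,w \right)} = \frac{47 + 2 w}{37 + q}$ ($I{\left(q,w \right)} = \frac{w + \left(w - -47\right)}{q + 37} = \frac{w + \left(w + 47\right)}{37 + q} = \frac{w + \left(47 + w\right)}{37 + q} = \frac{47 + 2 w}{37 + q}$)
$\left(\left(-51598 + 104733\right) + T\right) + I{\left(-84,699 \right)} = \left(\left(-51598 + 104733\right) - 1470\right) + \frac{47 + 2 \cdot 699}{37 - 84} = \left(53135 - 1470\right) + \frac{47 + 1398}{-47} = 51665 - \frac{1445}{47} = \frac{2426810}{47}$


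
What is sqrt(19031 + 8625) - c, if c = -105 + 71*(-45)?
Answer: 3300 + 2*sqrt(6914) ≈ 3466.3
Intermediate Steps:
c = -3300 (c = -105 - 3195 = -3300)
sqrt(19031 + 8625) - c = sqrt(19031 + 8625) - 1*(-3300) = sqrt(27656) + 3300 = 2*sqrt(6914) + 3300 = 3300 + 2*sqrt(6914)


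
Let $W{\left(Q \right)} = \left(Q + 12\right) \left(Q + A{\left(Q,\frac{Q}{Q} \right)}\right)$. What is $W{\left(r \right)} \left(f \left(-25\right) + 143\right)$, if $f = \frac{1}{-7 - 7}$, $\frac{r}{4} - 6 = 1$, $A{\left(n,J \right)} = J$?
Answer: $\frac{1175660}{7} \approx 1.6795 \cdot 10^{5}$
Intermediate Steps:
$r = 28$ ($r = 24 + 4 \cdot 1 = 24 + 4 = 28$)
$f = - \frac{1}{14}$ ($f = \frac{1}{-14} = - \frac{1}{14} \approx -0.071429$)
$W{\left(Q \right)} = \left(1 + Q\right) \left(12 + Q\right)$ ($W{\left(Q \right)} = \left(Q + 12\right) \left(Q + \frac{Q}{Q}\right) = \left(12 + Q\right) \left(Q + 1\right) = \left(12 + Q\right) \left(1 + Q\right) = \left(1 + Q\right) \left(12 + Q\right)$)
$W{\left(r \right)} \left(f \left(-25\right) + 143\right) = \left(12 + 28^{2} + 13 \cdot 28\right) \left(\left(- \frac{1}{14}\right) \left(-25\right) + 143\right) = \left(12 + 784 + 364\right) \left(\frac{25}{14} + 143\right) = 1160 \cdot \frac{2027}{14} = \frac{1175660}{7}$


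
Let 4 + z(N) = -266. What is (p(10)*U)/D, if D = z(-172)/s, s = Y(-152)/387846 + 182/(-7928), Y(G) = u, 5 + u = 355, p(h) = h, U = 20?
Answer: 84766465/5188797711 ≈ 0.016336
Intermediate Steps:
u = 350 (u = -5 + 355 = 350)
z(N) = -270 (z(N) = -4 - 266 = -270)
Y(G) = 350
s = -16953293/768710772 (s = 350/387846 + 182/(-7928) = 350*(1/387846) + 182*(-1/7928) = 175/193923 - 91/3964 = -16953293/768710772 ≈ -0.022054)
D = 207551908440/16953293 (D = -270/(-16953293/768710772) = -270*(-768710772/16953293) = 207551908440/16953293 ≈ 12243.)
(p(10)*U)/D = (10*20)/(207551908440/16953293) = 200*(16953293/207551908440) = 84766465/5188797711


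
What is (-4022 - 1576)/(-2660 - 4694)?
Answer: 2799/3677 ≈ 0.76122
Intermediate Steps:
(-4022 - 1576)/(-2660 - 4694) = -5598/(-7354) = -5598*(-1/7354) = 2799/3677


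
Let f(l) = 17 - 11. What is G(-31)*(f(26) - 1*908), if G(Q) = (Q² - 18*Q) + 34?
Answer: -1400806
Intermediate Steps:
f(l) = 6
G(Q) = 34 + Q² - 18*Q
G(-31)*(f(26) - 1*908) = (34 + (-31)² - 18*(-31))*(6 - 1*908) = (34 + 961 + 558)*(6 - 908) = 1553*(-902) = -1400806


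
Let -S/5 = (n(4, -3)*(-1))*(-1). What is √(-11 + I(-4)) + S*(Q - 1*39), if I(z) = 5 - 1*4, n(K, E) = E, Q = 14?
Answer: -375 + I*√10 ≈ -375.0 + 3.1623*I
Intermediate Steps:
I(z) = 1 (I(z) = 5 - 4 = 1)
S = 15 (S = -5*(-3*(-1))*(-1) = -15*(-1) = -5*(-3) = 15)
√(-11 + I(-4)) + S*(Q - 1*39) = √(-11 + 1) + 15*(14 - 1*39) = √(-10) + 15*(14 - 39) = I*√10 + 15*(-25) = I*√10 - 375 = -375 + I*√10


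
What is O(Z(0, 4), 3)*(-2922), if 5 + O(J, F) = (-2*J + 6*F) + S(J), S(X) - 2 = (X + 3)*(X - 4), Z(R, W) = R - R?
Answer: -8766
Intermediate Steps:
Z(R, W) = 0
S(X) = 2 + (-4 + X)*(3 + X) (S(X) = 2 + (X + 3)*(X - 4) = 2 + (3 + X)*(-4 + X) = 2 + (-4 + X)*(3 + X))
O(J, F) = -15 + J² - 3*J + 6*F (O(J, F) = -5 + ((-2*J + 6*F) + (-10 + J² - J)) = -5 + (-10 + J² - 3*J + 6*F) = -15 + J² - 3*J + 6*F)
O(Z(0, 4), 3)*(-2922) = (-15 + 0² - 3*0 + 6*3)*(-2922) = (-15 + 0 + 0 + 18)*(-2922) = 3*(-2922) = -8766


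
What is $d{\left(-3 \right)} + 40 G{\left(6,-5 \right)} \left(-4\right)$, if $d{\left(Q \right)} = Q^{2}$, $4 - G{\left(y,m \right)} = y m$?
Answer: $-5431$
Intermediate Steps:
$G{\left(y,m \right)} = 4 - m y$ ($G{\left(y,m \right)} = 4 - y m = 4 - m y$)
$d{\left(-3 \right)} + 40 G{\left(6,-5 \right)} \left(-4\right) = \left(-3\right)^{2} + 40 \left(4 - \left(-5\right) 6\right) \left(-4\right) = 9 + 40 \left(4 + 30\right) \left(-4\right) = 9 + 40 \cdot 34 \left(-4\right) = 9 + 40 \left(-136\right) = 9 - 5440 = -5431$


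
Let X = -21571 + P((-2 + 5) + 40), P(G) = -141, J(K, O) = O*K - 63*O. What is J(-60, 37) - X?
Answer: 17161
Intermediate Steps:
J(K, O) = -63*O + K*O (J(K, O) = K*O - 63*O = -63*O + K*O)
X = -21712 (X = -21571 - 141 = -21712)
J(-60, 37) - X = 37*(-63 - 60) - 1*(-21712) = 37*(-123) + 21712 = -4551 + 21712 = 17161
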